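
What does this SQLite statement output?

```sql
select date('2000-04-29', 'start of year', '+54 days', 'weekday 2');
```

`start of year` rewinds 2000-04-29 to 2000-01-01.
Applying '+54 days' to 2000-01-01: counting 54 days forward gives 2000-02-24.
`weekday 2` advances to the next Tuesday; 2000-02-24 is a Thursday, so it moves forward to 2000-02-29.

2000-02-29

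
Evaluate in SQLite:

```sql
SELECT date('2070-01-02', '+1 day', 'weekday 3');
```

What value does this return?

2070-01-08

Advancing 1 more day within January lands on 2070-01-03.
`weekday 3` advances to the next Wednesday; 2070-01-03 is a Friday, so it moves forward to 2070-01-08.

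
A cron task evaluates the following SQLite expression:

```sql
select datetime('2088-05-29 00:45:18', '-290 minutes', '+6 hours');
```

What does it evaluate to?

290 minutes = 4h 50m; -290 minutes from 2088-05-29 00:45:18 is 2088-05-28 19:55:18 (crosses midnight).
+6 hours from 2088-05-28 19:55:18 is 2088-05-29 01:55:18 (crosses midnight).

2088-05-29 01:55:18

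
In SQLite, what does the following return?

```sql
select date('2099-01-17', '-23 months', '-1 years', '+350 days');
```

2097-02-01

Adding -23 months to 2099-01-17 gives 2097-02-17.
Adding -1 year to 2097-02-17 gives 2096-02-17.
Applying '+350 days' to 2096-02-17: counting 350 days forward gives 2097-02-01.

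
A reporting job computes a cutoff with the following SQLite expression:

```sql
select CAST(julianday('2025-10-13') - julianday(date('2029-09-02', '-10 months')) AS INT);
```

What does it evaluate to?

Adding -10 months to 2029-09-02 gives 2028-11-02.
18 days remain in October 2025 after the 13th (31 − 13).
Full months from November 2025 through October 2028 contribute their day counts.
Then 2 days into November 2028.
Total: 18 + 30 + 31 + 31 + 28 + 31 + 30 + 31 + 30 + 31 + 31 + 30 + 31 + 30 + 31 + 31 + 28 + 31 + 30 + 31 + 30 + 31 + 31 + 30 + 31 + 30 + 31 + 31 + 29 + 31 + 30 + 31 + 30 + 31 + 31 + 30 + 31 + 2 = 1116.
The subtraction is earlier − later, so the result is −1116 → -1116.

-1116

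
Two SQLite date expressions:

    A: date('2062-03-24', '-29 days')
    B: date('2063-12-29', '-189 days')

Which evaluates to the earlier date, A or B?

A = 2062-02-23.
B = 2063-06-23.
A is earlier.

A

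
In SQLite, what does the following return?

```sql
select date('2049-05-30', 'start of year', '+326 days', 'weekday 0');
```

`start of year` rewinds 2049-05-30 to 2049-01-01.
Applying '+326 days' to 2049-01-01: counting 326 days forward gives 2049-11-23.
`weekday 0` advances to the next Sunday; 2049-11-23 is a Tuesday, so it moves forward to 2049-11-28.

2049-11-28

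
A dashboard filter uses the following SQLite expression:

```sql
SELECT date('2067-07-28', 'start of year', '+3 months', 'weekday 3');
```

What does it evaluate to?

2067-04-06

`start of year` rewinds 2067-07-28 to 2067-01-01.
Adding +3 months to 2067-01-01 gives 2067-04-01.
`weekday 3` advances to the next Wednesday; 2067-04-01 is a Friday, so it moves forward to 2067-04-06.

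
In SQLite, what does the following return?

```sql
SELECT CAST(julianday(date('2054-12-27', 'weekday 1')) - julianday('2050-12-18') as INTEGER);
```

`weekday 1` advances to the next Monday; 2054-12-27 is a Sunday, so it moves forward to 2054-12-28.
13 days remain in December 2050 after the 18th (31 − 18).
Full months from January 2051 through November 2054 contribute their day counts.
Then 28 days into December 2054.
Total: 13 + 31 + 28 + 31 + 30 + 31 + 30 + 31 + 31 + 30 + 31 + 30 + 31 + 31 + 29 + 31 + 30 + 31 + 30 + 31 + 31 + 30 + 31 + 30 + 31 + 31 + 28 + 31 + 30 + 31 + 30 + 31 + 31 + 30 + 31 + 30 + 31 + 31 + 28 + 31 + 30 + 31 + 30 + 31 + 31 + 30 + 31 + 30 + 28 = 1471.

1471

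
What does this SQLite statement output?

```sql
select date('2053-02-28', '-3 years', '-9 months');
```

Adding -3 years to 2053-02-28 gives 2050-02-28.
Adding -9 months to 2050-02-28 gives 2049-05-28.

2049-05-28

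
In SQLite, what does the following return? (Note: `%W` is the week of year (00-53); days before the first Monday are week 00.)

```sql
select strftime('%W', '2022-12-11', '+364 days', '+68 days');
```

First apply '+364 days', '+68 days': 2022-12-11 → 2024-02-16.
2024-02-16 is a Friday. SQLite's %W counts Mondays since the year started; the result is 07.

07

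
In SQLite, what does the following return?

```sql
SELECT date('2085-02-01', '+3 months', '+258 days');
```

Adding +3 months to 2085-02-01 gives 2085-05-01.
Applying '+258 days' to 2085-05-01: counting 258 days forward gives 2086-01-14.

2086-01-14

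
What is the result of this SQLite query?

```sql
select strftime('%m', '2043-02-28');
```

`%m` extracts the 2-digit month (01-12): 02.

02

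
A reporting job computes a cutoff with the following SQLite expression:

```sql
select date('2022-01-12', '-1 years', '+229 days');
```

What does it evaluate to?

Adding -1 year to 2022-01-12 gives 2021-01-12.
Applying '+229 days' to 2021-01-12: counting 229 days forward gives 2021-08-29.

2021-08-29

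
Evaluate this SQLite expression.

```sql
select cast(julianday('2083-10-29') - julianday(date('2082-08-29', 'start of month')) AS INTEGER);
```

454

`start of month` rewinds 2082-08-29 to 2082-08-01.
30 days remain in August 2082 after the 1st (31 − 1).
Full months from September 2082 through September 2083 contribute their day counts.
Then 29 days into October 2083.
Total: 30 + 30 + 31 + 30 + 31 + 31 + 28 + 31 + 30 + 31 + 30 + 31 + 31 + 30 + 29 = 454.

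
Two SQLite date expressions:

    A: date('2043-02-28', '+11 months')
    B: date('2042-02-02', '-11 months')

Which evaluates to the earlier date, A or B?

A = 2044-01-28.
B = 2041-03-02.
B is earlier.

B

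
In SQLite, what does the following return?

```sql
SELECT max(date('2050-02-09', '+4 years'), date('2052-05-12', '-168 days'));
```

2054-02-09

date('2050-02-09', '+4 years') → 2054-02-09.
date('2052-05-12', '-168 days') → 2051-11-26.
Later of the two is 2054-02-09.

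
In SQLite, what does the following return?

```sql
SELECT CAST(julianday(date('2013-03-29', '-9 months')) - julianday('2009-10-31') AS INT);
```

972

Adding -9 months to 2013-03-29 gives 2012-06-29.
0 days remain in October 2009 after the 31st (31 − 31).
Full months from November 2009 through May 2012 contribute their day counts.
Then 29 days into June 2012.
Total: 0 + 30 + 31 + 31 + 28 + 31 + 30 + 31 + 30 + 31 + 31 + 30 + 31 + 30 + 31 + 31 + 28 + 31 + 30 + 31 + 30 + 31 + 31 + 30 + 31 + 30 + 31 + 31 + 29 + 31 + 30 + 31 + 29 = 972.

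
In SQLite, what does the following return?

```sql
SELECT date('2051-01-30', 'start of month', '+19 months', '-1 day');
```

2052-07-31

`start of month` rewinds 2051-01-30 to 2051-01-01.
Adding +19 months to 2051-01-01 gives 2052-08-01.
Going back 1 day from 2052-08-01 reaches 2052-07-31 (last day of July, 31 days).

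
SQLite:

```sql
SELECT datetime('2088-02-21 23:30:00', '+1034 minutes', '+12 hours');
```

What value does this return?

2088-02-23 04:44:00

1034 minutes = 17h 14m; +1034 minutes from 2088-02-21 23:30:00 is 2088-02-22 16:44:00 (crosses midnight).
+12 hours from 2088-02-22 16:44:00 is 2088-02-23 04:44:00 (crosses midnight).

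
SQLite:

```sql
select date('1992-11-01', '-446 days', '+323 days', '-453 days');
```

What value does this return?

1991-04-05

Applying '-446 days' to 1992-11-01: counting 446 days back gives 1991-08-13.
Applying '+323 days' to 1991-08-13: counting 323 days forward gives 1992-07-01.
Applying '-453 days' to 1992-07-01: counting 453 days back gives 1991-04-05.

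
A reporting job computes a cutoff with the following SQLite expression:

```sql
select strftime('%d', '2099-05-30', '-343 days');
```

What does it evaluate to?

First apply '-343 days': 2099-05-30 → 2098-06-21.
`%d` extracts the 2-digit day of month: 21.

21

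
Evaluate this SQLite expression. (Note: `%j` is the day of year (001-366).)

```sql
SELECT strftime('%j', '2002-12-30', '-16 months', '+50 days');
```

First apply '-16 months', '+50 days': 2002-12-30 → 2001-10-19.
Day-of-year for 2001-10-19: days since 2001-01-01 inclusive = 292, zero-padded to 292.

292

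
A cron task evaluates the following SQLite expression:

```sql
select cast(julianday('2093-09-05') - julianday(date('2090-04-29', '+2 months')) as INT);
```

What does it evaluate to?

Adding +2 months to 2090-04-29 gives 2090-06-29.
1 day remains in June 2090 after the 29th (30 − 29).
Full months from July 2090 through August 2093 contribute their day counts.
Then 5 days into September 2093.
Total: 1 + 31 + 31 + 30 + 31 + 30 + 31 + 31 + 28 + 31 + 30 + 31 + 30 + 31 + 31 + 30 + 31 + 30 + 31 + 31 + 29 + 31 + 30 + 31 + 30 + 31 + 31 + 30 + 31 + 30 + 31 + 31 + 28 + 31 + 30 + 31 + 30 + 31 + 31 + 5 = 1164.

1164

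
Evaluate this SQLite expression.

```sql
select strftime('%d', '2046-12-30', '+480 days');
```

First apply '+480 days': 2046-12-30 → 2048-04-23.
`%d` extracts the 2-digit day of month: 23.

23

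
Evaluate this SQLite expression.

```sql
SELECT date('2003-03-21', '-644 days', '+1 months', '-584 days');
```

1999-12-09

Applying '-644 days' to 2003-03-21: counting 644 days back gives 2001-06-15.
Adding +1 month to 2001-06-15 gives 2001-07-15.
Applying '-584 days' to 2001-07-15: counting 584 days back gives 1999-12-09.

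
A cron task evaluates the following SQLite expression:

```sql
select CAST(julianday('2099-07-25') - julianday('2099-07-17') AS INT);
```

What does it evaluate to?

8

Both dates are in July 2099: 25 − 17 = 8.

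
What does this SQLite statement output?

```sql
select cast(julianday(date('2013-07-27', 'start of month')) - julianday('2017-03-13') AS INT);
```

`start of month` rewinds 2013-07-27 to 2013-07-01.
30 days remain in July 2013 after the 1st (31 − 1).
Full months from August 2013 through February 2017 contribute their day counts.
Then 13 days into March 2017.
Total: 30 + 31 + 30 + 31 + 30 + 31 + 31 + 28 + 31 + 30 + 31 + 30 + 31 + 31 + 30 + 31 + 30 + 31 + 31 + 28 + 31 + 30 + 31 + 30 + 31 + 31 + 30 + 31 + 30 + 31 + 31 + 29 + 31 + 30 + 31 + 30 + 31 + 31 + 30 + 31 + 30 + 31 + 31 + 28 + 13 = 1351.
The subtraction is earlier − later, so the result is −1351 → -1351.

-1351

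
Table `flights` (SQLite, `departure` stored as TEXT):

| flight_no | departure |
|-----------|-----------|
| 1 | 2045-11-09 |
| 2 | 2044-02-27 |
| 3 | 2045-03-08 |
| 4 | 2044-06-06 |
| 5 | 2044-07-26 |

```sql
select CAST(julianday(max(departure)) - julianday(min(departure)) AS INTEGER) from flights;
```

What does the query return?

621

MIN = 2044-02-27, MAX = 2045-11-09.
2 days remain in February 2044 after the 27th (29 − 27).
Full months from March 2044 through October 2045 contribute their day counts.
Then 9 days into November 2045.
Total: 2 + 31 + 30 + 31 + 30 + 31 + 31 + 30 + 31 + 30 + 31 + 31 + 28 + 31 + 30 + 31 + 30 + 31 + 31 + 30 + 31 + 9 = 621.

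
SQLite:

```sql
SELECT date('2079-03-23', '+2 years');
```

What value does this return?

2081-03-23

Adding +2 years to 2079-03-23 gives 2081-03-23.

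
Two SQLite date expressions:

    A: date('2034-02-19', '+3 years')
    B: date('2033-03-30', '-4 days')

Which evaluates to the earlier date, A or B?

A = 2037-02-19.
B = 2033-03-26.
B is earlier.

B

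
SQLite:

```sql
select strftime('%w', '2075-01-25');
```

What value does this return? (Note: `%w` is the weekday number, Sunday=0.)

2075-01-25 is a Friday; with Sunday=0 that is 5.

5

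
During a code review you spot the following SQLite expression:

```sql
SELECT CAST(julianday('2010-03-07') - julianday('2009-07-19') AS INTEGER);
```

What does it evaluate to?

12 days remain in July 2009 after the 19th (31 − 19).
Full months from August 2009 through February 2010 contribute their day counts.
Then 7 days into March 2010.
Total: 12 + 31 + 30 + 31 + 30 + 31 + 31 + 28 + 7 = 231.

231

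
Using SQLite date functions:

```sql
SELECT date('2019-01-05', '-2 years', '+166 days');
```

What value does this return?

2017-06-20

Adding -2 years to 2019-01-05 gives 2017-01-05.
Applying '+166 days' to 2017-01-05: counting 166 days forward gives 2017-06-20.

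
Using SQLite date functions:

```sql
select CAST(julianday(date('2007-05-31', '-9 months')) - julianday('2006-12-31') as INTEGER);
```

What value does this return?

-122

Adding -9 months to 2007-05-31 gives 2006-08-31.
0 days remain in August 2006 after the 31st (31 − 31).
September 2006: 30 days.
October 2006: 31 days.
November 2006: 30 days.
Then 31 days into December 2006.
Total: 0 + 30 + 31 + 30 + 31 = 122.
The subtraction is earlier − later, so the result is −122 → -122.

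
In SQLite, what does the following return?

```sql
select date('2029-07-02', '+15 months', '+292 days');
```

Adding +15 months to 2029-07-02 gives 2030-10-02.
Applying '+292 days' to 2030-10-02: counting 292 days forward gives 2031-07-21.

2031-07-21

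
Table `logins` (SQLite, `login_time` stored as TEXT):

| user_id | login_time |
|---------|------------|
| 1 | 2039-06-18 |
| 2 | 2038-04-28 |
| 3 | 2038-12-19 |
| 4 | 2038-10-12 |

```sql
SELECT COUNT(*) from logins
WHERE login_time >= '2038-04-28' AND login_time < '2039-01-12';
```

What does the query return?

3

Rows in [2038-04-28, 2039-01-12): 2038-04-28, 2038-12-19, 2038-10-12 → 3 rows.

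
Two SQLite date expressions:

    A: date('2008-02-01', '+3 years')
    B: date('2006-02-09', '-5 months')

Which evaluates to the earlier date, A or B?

B

A = 2011-02-01.
B = 2005-09-09.
B is earlier.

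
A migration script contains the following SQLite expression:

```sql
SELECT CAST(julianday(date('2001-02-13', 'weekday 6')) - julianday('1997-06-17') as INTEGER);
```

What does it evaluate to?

`weekday 6` advances to the next Saturday; 2001-02-13 is a Tuesday, so it moves forward to 2001-02-17.
13 days remain in June 1997 after the 17th (30 − 17).
Full months from July 1997 through January 2001 contribute their day counts.
Then 17 days into February 2001.
Total: 13 + 31 + 31 + 30 + 31 + 30 + 31 + 31 + 28 + 31 + 30 + 31 + 30 + 31 + 31 + 30 + 31 + 30 + 31 + 31 + 28 + 31 + 30 + 31 + 30 + 31 + 31 + 30 + 31 + 30 + 31 + 31 + 29 + 31 + 30 + 31 + 30 + 31 + 31 + 30 + 31 + 30 + 31 + 31 + 17 = 1341.

1341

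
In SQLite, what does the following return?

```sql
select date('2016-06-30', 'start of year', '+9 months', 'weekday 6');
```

`start of year` rewinds 2016-06-30 to 2016-01-01.
Adding +9 months to 2016-01-01 gives 2016-10-01.
`weekday 6` advances to the next Saturday; 2016-10-01 is already a Saturday, so it stays at 2016-10-01.

2016-10-01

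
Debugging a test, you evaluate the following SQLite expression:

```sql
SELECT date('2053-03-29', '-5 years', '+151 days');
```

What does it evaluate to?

2048-08-27

Adding -5 years to 2053-03-29 gives 2048-03-29.
Applying '+151 days' to 2048-03-29: counting 151 days forward gives 2048-08-27.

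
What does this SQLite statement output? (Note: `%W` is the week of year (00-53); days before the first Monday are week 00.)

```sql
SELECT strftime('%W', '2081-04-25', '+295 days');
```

06

First apply '+295 days': 2081-04-25 → 2082-02-14.
2082-02-14 is a Saturday. SQLite's %W counts Mondays since the year started; the result is 06.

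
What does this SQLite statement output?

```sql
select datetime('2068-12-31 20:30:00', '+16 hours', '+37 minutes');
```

+16 hours from 2068-12-31 20:30:00 is 2069-01-01 12:30:00 (crosses midnight).
+37 minutes from 2069-01-01 12:30:00 is 2069-01-01 13:07:00.

2069-01-01 13:07:00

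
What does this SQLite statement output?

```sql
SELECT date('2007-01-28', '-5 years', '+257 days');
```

Adding -5 years to 2007-01-28 gives 2002-01-28.
Applying '+257 days' to 2002-01-28: counting 257 days forward gives 2002-10-12.

2002-10-12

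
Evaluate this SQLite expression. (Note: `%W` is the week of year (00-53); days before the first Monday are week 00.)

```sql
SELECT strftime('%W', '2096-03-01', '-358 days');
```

10

First apply '-358 days': 2096-03-01 → 2095-03-09.
2095-03-09 is a Wednesday. SQLite's %W counts Mondays since the year started; the result is 10.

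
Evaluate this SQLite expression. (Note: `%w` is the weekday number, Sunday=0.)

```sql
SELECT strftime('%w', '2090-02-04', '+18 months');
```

First apply '+18 months': 2090-02-04 → 2091-08-04.
2091-08-04 is a Saturday; with Sunday=0 that is 6.

6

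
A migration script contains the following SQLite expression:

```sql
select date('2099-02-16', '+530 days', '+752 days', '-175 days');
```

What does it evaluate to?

2102-02-28

Applying '+530 days' to 2099-02-16: counting 530 days forward gives 2100-07-31.
Applying '+752 days' to 2100-07-31: counting 752 days forward gives 2102-08-22.
Applying '-175 days' to 2102-08-22: counting 175 days back gives 2102-02-28.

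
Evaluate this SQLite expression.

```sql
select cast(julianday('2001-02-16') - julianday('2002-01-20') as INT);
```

-338

12 days remain in February 2001 after the 16th (28 − 16).
Full months from March 2001 through December 2001 contribute their day counts.
Then 20 days into January 2002.
Total: 12 + 31 + 30 + 31 + 30 + 31 + 31 + 30 + 31 + 30 + 31 + 20 = 338.
The subtraction is earlier − later, so the result is −338 → -338.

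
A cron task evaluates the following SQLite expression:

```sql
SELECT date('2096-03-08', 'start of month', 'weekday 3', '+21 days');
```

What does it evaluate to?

`start of month` rewinds 2096-03-08 to 2096-03-01.
`weekday 3` advances to the next Wednesday; 2096-03-01 is a Thursday, so it moves forward to 2096-03-07.
Advancing 21 more days within March lands on 2096-03-28.

2096-03-28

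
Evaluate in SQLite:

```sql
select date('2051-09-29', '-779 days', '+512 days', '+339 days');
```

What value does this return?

2051-12-10

Applying '-779 days' to 2051-09-29: counting 779 days back gives 2049-08-11.
Applying '+512 days' to 2049-08-11: counting 512 days forward gives 2051-01-05.
Applying '+339 days' to 2051-01-05: counting 339 days forward gives 2051-12-10.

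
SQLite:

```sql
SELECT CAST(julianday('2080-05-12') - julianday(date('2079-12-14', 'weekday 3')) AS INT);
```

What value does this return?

144

`weekday 3` advances to the next Wednesday; 2079-12-14 is a Thursday, so it moves forward to 2079-12-20.
11 days remain in December 2079 after the 20th (31 − 20).
January 2080: 31 days.
February 2080: 29 days (leap year).
March 2080: 31 days.
April 2080: 30 days.
Then 12 days into May 2080.
Total: 11 + 31 + 29 + 31 + 30 + 12 = 144.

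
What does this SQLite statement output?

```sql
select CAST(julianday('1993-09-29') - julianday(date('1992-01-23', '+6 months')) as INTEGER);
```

433

Adding +6 months to 1992-01-23 gives 1992-07-23.
8 days remain in July 1992 after the 23rd (31 − 23).
Full months from August 1992 through August 1993 contribute their day counts.
Then 29 days into September 1993.
Total: 8 + 31 + 30 + 31 + 30 + 31 + 31 + 28 + 31 + 30 + 31 + 30 + 31 + 31 + 29 = 433.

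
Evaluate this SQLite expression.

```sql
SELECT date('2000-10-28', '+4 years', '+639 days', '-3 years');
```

Adding +4 years to 2000-10-28 gives 2004-10-28.
Applying '+639 days' to 2004-10-28: counting 639 days forward gives 2006-07-29.
Adding -3 years to 2006-07-29 gives 2003-07-29.

2003-07-29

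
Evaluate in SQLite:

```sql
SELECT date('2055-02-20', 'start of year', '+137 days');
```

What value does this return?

2055-05-18

`start of year` rewinds 2055-02-20 to 2055-01-01.
Applying '+137 days' to 2055-01-01: counting 137 days forward gives 2055-05-18.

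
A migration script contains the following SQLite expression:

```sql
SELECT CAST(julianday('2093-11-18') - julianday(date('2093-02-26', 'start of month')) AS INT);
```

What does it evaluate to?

290

`start of month` rewinds 2093-02-26 to 2093-02-01.
27 days remain in February 2093 after the 1st (28 − 1).
Full months from March 2093 through October 2093 contribute their day counts.
Then 18 days into November 2093.
Total: 27 + 31 + 30 + 31 + 30 + 31 + 31 + 30 + 31 + 18 = 290.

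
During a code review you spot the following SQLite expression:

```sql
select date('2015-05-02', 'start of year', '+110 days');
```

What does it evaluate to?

`start of year` rewinds 2015-05-02 to 2015-01-01.
Applying '+110 days' to 2015-01-01: counting 110 days forward gives 2015-04-21.

2015-04-21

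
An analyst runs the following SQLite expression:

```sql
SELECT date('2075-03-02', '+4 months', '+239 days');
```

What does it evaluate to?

2076-02-26

Adding +4 months to 2075-03-02 gives 2075-07-02.
Applying '+239 days' to 2075-07-02: counting 239 days forward gives 2076-02-26.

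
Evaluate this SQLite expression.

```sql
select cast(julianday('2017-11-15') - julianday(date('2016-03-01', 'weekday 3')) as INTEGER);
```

`weekday 3` advances to the next Wednesday; 2016-03-01 is a Tuesday, so it moves forward to 2016-03-02.
29 days remain in March 2016 after the 2nd (31 − 2).
Full months from April 2016 through October 2017 contribute their day counts.
Then 15 days into November 2017.
Total: 29 + 30 + 31 + 30 + 31 + 31 + 30 + 31 + 30 + 31 + 31 + 28 + 31 + 30 + 31 + 30 + 31 + 31 + 30 + 31 + 15 = 623.

623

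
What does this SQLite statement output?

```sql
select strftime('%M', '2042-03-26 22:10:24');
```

`%M` extracts the 2-digit minute: 10.

10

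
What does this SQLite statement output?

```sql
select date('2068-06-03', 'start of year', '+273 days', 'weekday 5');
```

`start of year` rewinds 2068-06-03 to 2068-01-01.
Applying '+273 days' to 2068-01-01: counting 273 days forward gives 2068-09-30.
`weekday 5` advances to the next Friday; 2068-09-30 is a Sunday, so it moves forward to 2068-10-05.

2068-10-05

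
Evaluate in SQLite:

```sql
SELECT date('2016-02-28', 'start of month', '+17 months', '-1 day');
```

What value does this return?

2017-06-30

`start of month` rewinds 2016-02-28 to 2016-02-01.
Adding +17 months to 2016-02-01 gives 2017-07-01.
Going back 1 day from 2017-07-01 reaches 2017-06-30 (last day of June, 30 days).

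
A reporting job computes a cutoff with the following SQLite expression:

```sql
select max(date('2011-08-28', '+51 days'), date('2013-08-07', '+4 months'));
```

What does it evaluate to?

2013-12-07

date('2011-08-28', '+51 days') → 2011-10-18.
date('2013-08-07', '+4 months') → 2013-12-07.
Later of the two is 2013-12-07.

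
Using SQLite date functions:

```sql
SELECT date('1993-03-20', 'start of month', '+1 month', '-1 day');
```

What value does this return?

`start of month` rewinds 1993-03-20 to 1993-03-01.
Adding +1 month to 1993-03-01 gives 1993-04-01.
Going back 1 day from 1993-04-01 reaches 1993-03-31 (last day of March, 31 days).

1993-03-31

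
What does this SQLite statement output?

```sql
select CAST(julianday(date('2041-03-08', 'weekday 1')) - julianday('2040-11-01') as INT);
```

`weekday 1` advances to the next Monday; 2041-03-08 is a Friday, so it moves forward to 2041-03-11.
29 days remain in November 2040 after the 1st (30 − 1).
December 2040: 31 days.
January 2041: 31 days.
February 2041: 28 days.
Then 11 days into March 2041.
Total: 29 + 31 + 31 + 28 + 11 = 130.

130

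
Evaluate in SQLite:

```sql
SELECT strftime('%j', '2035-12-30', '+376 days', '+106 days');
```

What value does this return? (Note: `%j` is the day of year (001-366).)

115

First apply '+376 days', '+106 days': 2035-12-30 → 2037-04-25.
Day-of-year for 2037-04-25: days since 2037-01-01 inclusive = 115, zero-padded to 115.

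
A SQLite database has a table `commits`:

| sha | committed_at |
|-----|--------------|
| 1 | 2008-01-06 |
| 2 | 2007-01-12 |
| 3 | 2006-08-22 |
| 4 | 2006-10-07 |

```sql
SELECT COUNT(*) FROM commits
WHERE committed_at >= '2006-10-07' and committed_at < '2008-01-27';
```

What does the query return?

3

Rows in [2006-10-07, 2008-01-27): 2008-01-06, 2007-01-12, 2006-10-07 → 3 rows.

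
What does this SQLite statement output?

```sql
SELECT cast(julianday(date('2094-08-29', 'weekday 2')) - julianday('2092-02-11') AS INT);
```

`weekday 2` advances to the next Tuesday; 2094-08-29 is a Sunday, so it moves forward to 2094-08-31.
18 days remain in February 2092 after the 11th (29 − 11).
Full months from March 2092 through July 2094 contribute their day counts.
Then 31 days into August 2094.
Total: 18 + 31 + 30 + 31 + 30 + 31 + 31 + 30 + 31 + 30 + 31 + 31 + 28 + 31 + 30 + 31 + 30 + 31 + 31 + 30 + 31 + 30 + 31 + 31 + 28 + 31 + 30 + 31 + 30 + 31 + 31 = 932.

932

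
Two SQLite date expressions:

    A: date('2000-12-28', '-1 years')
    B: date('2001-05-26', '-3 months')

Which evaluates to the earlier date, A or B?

A = 1999-12-28.
B = 2001-02-26.
A is earlier.

A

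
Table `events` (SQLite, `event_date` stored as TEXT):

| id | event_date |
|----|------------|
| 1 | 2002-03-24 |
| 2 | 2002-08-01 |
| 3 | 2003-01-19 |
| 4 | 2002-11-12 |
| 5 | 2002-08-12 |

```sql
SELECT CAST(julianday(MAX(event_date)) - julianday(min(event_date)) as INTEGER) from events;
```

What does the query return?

MIN = 2002-03-24, MAX = 2003-01-19.
7 days remain in March 2002 after the 24th (31 − 24).
Full months from April 2002 through December 2002 contribute their day counts.
Then 19 days into January 2003.
Total: 7 + 30 + 31 + 30 + 31 + 31 + 30 + 31 + 30 + 31 + 19 = 301.

301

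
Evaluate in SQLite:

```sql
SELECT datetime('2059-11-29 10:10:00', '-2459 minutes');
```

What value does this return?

2459 minutes = 40h 59m; -2459 minutes from 2059-11-29 10:10:00 is 2059-11-27 17:11:00 (crosses midnight).

2059-11-27 17:11:00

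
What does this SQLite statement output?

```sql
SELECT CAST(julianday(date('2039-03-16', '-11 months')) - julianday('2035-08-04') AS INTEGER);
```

986

Adding -11 months to 2039-03-16 gives 2038-04-16.
27 days remain in August 2035 after the 4th (31 − 4).
Full months from September 2035 through March 2038 contribute their day counts.
Then 16 days into April 2038.
Total: 27 + 30 + 31 + 30 + 31 + 31 + 29 + 31 + 30 + 31 + 30 + 31 + 31 + 30 + 31 + 30 + 31 + 31 + 28 + 31 + 30 + 31 + 30 + 31 + 31 + 30 + 31 + 30 + 31 + 31 + 28 + 31 + 16 = 986.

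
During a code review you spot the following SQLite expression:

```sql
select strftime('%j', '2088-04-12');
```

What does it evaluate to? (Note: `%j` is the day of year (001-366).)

103

Day-of-year for 2088-04-12: days since 2088-01-01 inclusive = 103, zero-padded to 103.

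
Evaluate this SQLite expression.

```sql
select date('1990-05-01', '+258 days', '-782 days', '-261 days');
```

1988-03-07

Applying '+258 days' to 1990-05-01: counting 258 days forward gives 1991-01-14.
Applying '-782 days' to 1991-01-14: counting 782 days back gives 1988-11-23.
Applying '-261 days' to 1988-11-23: counting 261 days back gives 1988-03-07.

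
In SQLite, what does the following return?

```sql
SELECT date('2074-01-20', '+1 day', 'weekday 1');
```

Advancing 1 more day within January lands on 2074-01-21.
`weekday 1` advances to the next Monday; 2074-01-21 is a Sunday, so it moves forward to 2074-01-22.

2074-01-22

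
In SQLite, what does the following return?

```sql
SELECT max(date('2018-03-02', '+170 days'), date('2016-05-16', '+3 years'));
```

date('2018-03-02', '+170 days') → 2018-08-19.
date('2016-05-16', '+3 years') → 2019-05-16.
Later of the two is 2019-05-16.

2019-05-16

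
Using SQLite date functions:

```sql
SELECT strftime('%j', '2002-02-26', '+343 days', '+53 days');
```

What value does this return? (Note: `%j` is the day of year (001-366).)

First apply '+343 days', '+53 days': 2002-02-26 → 2003-03-29.
Day-of-year for 2003-03-29: days since 2003-01-01 inclusive = 88, zero-padded to 088.

088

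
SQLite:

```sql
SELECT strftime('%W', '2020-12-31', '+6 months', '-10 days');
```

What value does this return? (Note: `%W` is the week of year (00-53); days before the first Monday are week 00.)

First apply '+6 months', '-10 days': 2020-12-31 → 2021-06-21.
2021-06-21 is a Monday. SQLite's %W counts Mondays since the year started; the result is 25.

25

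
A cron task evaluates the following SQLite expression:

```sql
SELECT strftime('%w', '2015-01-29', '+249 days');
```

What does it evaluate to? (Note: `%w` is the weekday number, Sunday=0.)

1

First apply '+249 days': 2015-01-29 → 2015-10-05.
2015-10-05 is a Monday; with Sunday=0 that is 1.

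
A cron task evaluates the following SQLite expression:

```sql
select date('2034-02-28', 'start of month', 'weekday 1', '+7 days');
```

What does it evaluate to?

`start of month` rewinds 2034-02-28 to 2034-02-01.
`weekday 1` advances to the next Monday; 2034-02-01 is a Wednesday, so it moves forward to 2034-02-06.
Advancing 7 more days within February lands on 2034-02-13.

2034-02-13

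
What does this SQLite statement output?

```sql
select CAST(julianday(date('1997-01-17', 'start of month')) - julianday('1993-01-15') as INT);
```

`start of month` rewinds 1997-01-17 to 1997-01-01.
16 days remain in January 1993 after the 15th (31 − 15).
Full months from February 1993 through December 1996 contribute their day counts.
Then 1 day into January 1997.
Total: 16 + 28 + 31 + 30 + 31 + 30 + 31 + 31 + 30 + 31 + 30 + 31 + 31 + 28 + 31 + 30 + 31 + 30 + 31 + 31 + 30 + 31 + 30 + 31 + 31 + 28 + 31 + 30 + 31 + 30 + 31 + 31 + 30 + 31 + 30 + 31 + 31 + 29 + 31 + 30 + 31 + 30 + 31 + 31 + 30 + 31 + 30 + 31 + 1 = 1447.

1447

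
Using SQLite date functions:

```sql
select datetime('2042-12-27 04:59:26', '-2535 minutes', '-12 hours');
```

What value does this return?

2535 minutes = 42h 15m; -2535 minutes from 2042-12-27 04:59:26 is 2042-12-25 10:44:26 (crosses midnight).
-12 hours from 2042-12-25 10:44:26 is 2042-12-24 22:44:26 (crosses midnight).

2042-12-24 22:44:26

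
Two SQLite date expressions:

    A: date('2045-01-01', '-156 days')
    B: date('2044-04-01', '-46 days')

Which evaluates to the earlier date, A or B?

B

A = 2044-07-29.
B = 2044-02-15.
B is earlier.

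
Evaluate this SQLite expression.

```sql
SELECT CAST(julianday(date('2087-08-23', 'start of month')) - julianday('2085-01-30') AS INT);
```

913

`start of month` rewinds 2087-08-23 to 2087-08-01.
1 day remains in January 2085 after the 30th (31 − 30).
Full months from February 2085 through July 2087 contribute their day counts.
Then 1 day into August 2087.
Total: 1 + 28 + 31 + 30 + 31 + 30 + 31 + 31 + 30 + 31 + 30 + 31 + 31 + 28 + 31 + 30 + 31 + 30 + 31 + 31 + 30 + 31 + 30 + 31 + 31 + 28 + 31 + 30 + 31 + 30 + 31 + 1 = 913.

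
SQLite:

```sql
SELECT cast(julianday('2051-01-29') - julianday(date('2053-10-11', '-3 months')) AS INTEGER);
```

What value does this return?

Adding -3 months to 2053-10-11 gives 2053-07-11.
2 days remain in January 2051 after the 29th (31 − 29).
Full months from February 2051 through June 2053 contribute their day counts.
Then 11 days into July 2053.
Total: 2 + 28 + 31 + 30 + 31 + 30 + 31 + 31 + 30 + 31 + 30 + 31 + 31 + 29 + 31 + 30 + 31 + 30 + 31 + 31 + 30 + 31 + 30 + 31 + 31 + 28 + 31 + 30 + 31 + 30 + 11 = 894.
The subtraction is earlier − later, so the result is −894 → -894.

-894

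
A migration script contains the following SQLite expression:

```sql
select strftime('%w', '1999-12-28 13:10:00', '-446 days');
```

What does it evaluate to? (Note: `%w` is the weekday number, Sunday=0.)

First apply '-446 days': 1999-12-28 13:10:00 → 1998-10-08 13:10:00.
1998-10-08 is a Thursday; with Sunday=0 that is 4.

4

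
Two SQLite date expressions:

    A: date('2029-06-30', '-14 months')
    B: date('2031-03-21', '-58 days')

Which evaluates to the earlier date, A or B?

A = 2028-04-30.
B = 2031-01-22.
A is earlier.

A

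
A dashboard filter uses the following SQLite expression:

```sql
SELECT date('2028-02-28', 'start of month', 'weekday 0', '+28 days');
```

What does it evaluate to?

`start of month` rewinds 2028-02-28 to 2028-02-01.
`weekday 0` advances to the next Sunday; 2028-02-01 is a Tuesday, so it moves forward to 2028-02-06.
February 2028 has 29 days; 23 remain after the 6th, so 24 days reach 2028-03-01.
Advancing 4 more days within March lands on 2028-03-05.

2028-03-05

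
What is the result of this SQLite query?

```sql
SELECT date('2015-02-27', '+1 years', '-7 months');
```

Adding +1 year to 2015-02-27 gives 2016-02-27.
Adding -7 months to 2016-02-27 gives 2015-07-27.

2015-07-27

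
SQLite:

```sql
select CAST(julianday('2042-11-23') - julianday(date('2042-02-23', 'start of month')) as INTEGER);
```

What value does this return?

295

`start of month` rewinds 2042-02-23 to 2042-02-01.
27 days remain in February 2042 after the 1st (28 − 1).
Full months from March 2042 through October 2042 contribute their day counts.
Then 23 days into November 2042.
Total: 27 + 31 + 30 + 31 + 30 + 31 + 31 + 30 + 31 + 23 = 295.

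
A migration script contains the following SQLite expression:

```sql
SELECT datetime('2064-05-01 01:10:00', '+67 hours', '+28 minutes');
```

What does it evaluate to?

2064-05-03 20:38:00

+67 hours from 2064-05-01 01:10:00 is 2064-05-03 20:10:00 (crosses midnight).
+28 minutes from 2064-05-03 20:10:00 is 2064-05-03 20:38:00.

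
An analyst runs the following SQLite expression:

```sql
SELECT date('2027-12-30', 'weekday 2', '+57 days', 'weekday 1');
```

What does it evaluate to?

2028-03-06

`weekday 2` advances to the next Tuesday; 2027-12-30 is a Thursday, so it moves forward to 2028-01-04.
Applying '+57 days' to 2028-01-04: counting 57 days forward gives 2028-03-01.
`weekday 1` advances to the next Monday; 2028-03-01 is a Wednesday, so it moves forward to 2028-03-06.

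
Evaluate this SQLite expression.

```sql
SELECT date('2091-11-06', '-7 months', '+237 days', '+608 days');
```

2093-07-29

Adding -7 months to 2091-11-06 gives 2091-04-06.
Applying '+237 days' to 2091-04-06: counting 237 days forward gives 2091-11-29.
Applying '+608 days' to 2091-11-29: counting 608 days forward gives 2093-07-29.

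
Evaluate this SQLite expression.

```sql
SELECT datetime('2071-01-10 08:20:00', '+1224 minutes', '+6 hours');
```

2071-01-11 10:44:00

1224 minutes = 20h 24m; +1224 minutes from 2071-01-10 08:20:00 is 2071-01-11 04:44:00 (crosses midnight).
+6 hours from 2071-01-11 04:44:00 is 2071-01-11 10:44:00.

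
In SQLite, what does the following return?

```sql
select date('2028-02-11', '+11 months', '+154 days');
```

Adding +11 months to 2028-02-11 gives 2029-01-11.
Applying '+154 days' to 2029-01-11: counting 154 days forward gives 2029-06-14.

2029-06-14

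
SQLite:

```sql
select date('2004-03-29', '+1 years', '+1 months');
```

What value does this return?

2005-04-29

Adding +1 year to 2004-03-29 gives 2005-03-29.
Adding +1 month to 2005-03-29 gives 2005-04-29.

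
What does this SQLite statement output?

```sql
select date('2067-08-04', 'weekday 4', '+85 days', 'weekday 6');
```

2067-10-29

`weekday 4` advances to the next Thursday; 2067-08-04 is already a Thursday, so it stays at 2067-08-04.
Applying '+85 days' to 2067-08-04: counting 85 days forward gives 2067-10-28.
`weekday 6` advances to the next Saturday; 2067-10-28 is a Friday, so it moves forward to 2067-10-29.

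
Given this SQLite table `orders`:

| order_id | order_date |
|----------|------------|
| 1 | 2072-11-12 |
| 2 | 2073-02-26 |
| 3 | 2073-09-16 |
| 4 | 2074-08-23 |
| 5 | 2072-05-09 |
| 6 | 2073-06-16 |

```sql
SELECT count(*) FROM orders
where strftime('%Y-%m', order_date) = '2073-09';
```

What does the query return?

1

Rows with year-month 2073-09: 2073-09-16 → 1.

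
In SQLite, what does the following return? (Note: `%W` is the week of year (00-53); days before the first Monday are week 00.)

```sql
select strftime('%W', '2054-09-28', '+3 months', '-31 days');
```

47

First apply '+3 months', '-31 days': 2054-09-28 → 2054-11-27.
2054-11-27 is a Friday. SQLite's %W counts Mondays since the year started; the result is 47.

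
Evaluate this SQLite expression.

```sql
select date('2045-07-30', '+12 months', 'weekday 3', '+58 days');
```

2046-09-28

Adding +12 months to 2045-07-30 gives 2046-07-30.
`weekday 3` advances to the next Wednesday; 2046-07-30 is a Monday, so it moves forward to 2046-08-01.
Applying '+58 days' to 2046-08-01: counting 58 days forward gives 2046-09-28.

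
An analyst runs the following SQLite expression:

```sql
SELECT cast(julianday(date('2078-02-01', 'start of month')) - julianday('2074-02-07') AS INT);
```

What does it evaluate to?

`start of month` rewinds 2078-02-01 to 2078-02-01.
21 days remain in February 2074 after the 7th (28 − 7).
Full months from March 2074 through January 2078 contribute their day counts.
Then 1 day into February 2078.
Total: 21 + 31 + 30 + 31 + 30 + 31 + 31 + 30 + 31 + 30 + 31 + 31 + 28 + 31 + 30 + 31 + 30 + 31 + 31 + 30 + 31 + 30 + 31 + 31 + 29 + 31 + 30 + 31 + 30 + 31 + 31 + 30 + 31 + 30 + 31 + 31 + 28 + 31 + 30 + 31 + 30 + 31 + 31 + 30 + 31 + 30 + 31 + 31 + 1 = 1455.

1455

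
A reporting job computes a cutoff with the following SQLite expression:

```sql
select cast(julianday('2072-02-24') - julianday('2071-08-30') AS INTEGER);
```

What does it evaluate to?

178

1 day remains in August 2071 after the 30th (31 − 30).
September 2071: 30 days.
October 2071: 31 days.
November 2071: 30 days.
December 2071: 31 days.
January 2072: 31 days.
Then 24 days into February 2072.
Total: 1 + 30 + 31 + 30 + 31 + 31 + 24 = 178.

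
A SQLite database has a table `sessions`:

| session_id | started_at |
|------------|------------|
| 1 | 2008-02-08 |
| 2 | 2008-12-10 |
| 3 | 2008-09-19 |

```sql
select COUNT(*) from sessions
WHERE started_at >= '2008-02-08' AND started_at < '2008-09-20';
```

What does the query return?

Rows in [2008-02-08, 2008-09-20): 2008-02-08, 2008-09-19 → 2 rows.

2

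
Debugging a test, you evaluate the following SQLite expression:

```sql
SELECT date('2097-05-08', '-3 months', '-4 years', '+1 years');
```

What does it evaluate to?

Adding -3 months to 2097-05-08 gives 2097-02-08.
Adding -4 years to 2097-02-08 gives 2093-02-08.
Adding +1 year to 2093-02-08 gives 2094-02-08.

2094-02-08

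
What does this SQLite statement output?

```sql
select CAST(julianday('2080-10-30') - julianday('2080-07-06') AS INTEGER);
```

25 days remain in July 2080 after the 6th (31 − 6).
August 2080: 31 days.
September 2080: 30 days.
Then 30 days into October 2080.
Total: 25 + 31 + 30 + 30 = 116.

116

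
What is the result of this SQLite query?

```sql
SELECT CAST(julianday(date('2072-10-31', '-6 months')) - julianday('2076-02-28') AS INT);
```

Adding -6 months to 2072-10-31 targets 2072-04-31. April 2072 has only 30 days, so SQLite normalizes the 1-day overflow forward to 2072-05-01.
30 days remain in May 2072 after the 1st (31 − 1).
Full months from June 2072 through January 2076 contribute their day counts.
Then 28 days into February 2076.
Total: 30 + 30 + 31 + 31 + 30 + 31 + 30 + 31 + 31 + 28 + 31 + 30 + 31 + 30 + 31 + 31 + 30 + 31 + 30 + 31 + 31 + 28 + 31 + 30 + 31 + 30 + 31 + 31 + 30 + 31 + 30 + 31 + 31 + 28 + 31 + 30 + 31 + 30 + 31 + 31 + 30 + 31 + 30 + 31 + 31 + 28 = 1398.
The subtraction is earlier − later, so the result is −1398 → -1398.

-1398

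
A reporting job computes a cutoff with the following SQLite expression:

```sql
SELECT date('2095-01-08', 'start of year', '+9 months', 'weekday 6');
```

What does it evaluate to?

2095-10-01

`start of year` rewinds 2095-01-08 to 2095-01-01.
Adding +9 months to 2095-01-01 gives 2095-10-01.
`weekday 6` advances to the next Saturday; 2095-10-01 is already a Saturday, so it stays at 2095-10-01.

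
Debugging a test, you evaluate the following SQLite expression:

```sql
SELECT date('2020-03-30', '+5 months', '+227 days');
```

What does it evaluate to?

2021-04-14

Adding +5 months to 2020-03-30 gives 2020-08-30.
Applying '+227 days' to 2020-08-30: counting 227 days forward gives 2021-04-14.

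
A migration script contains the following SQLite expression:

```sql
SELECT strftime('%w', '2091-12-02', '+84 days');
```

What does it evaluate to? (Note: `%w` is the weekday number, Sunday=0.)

First apply '+84 days': 2091-12-02 → 2092-02-24.
2092-02-24 is a Sunday; with Sunday=0 that is 0.

0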